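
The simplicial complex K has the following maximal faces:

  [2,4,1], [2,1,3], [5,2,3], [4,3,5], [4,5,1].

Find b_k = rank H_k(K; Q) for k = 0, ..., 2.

We work with the vertex ordering 1 < 2 < 3 < 4 < 5. The simplices of K, each written with vertices in increasing order, are:

  0-simplices (5): [1], [2], [3], [4], [5]
  1-simplices (10): [1,2], [1,3], [1,4], [1,5], [2,3], [2,4], [2,5], [3,4], [3,5], [4,5]
  2-simplices (5): [1,2,3], [1,2,4], [1,4,5], [2,3,5], [3,4,5]

so the chain groups are C_0 ≅ Z^5, C_1 ≅ Z^10, C_2 ≅ Z^5.

∂_1: C_1 → C_0 maps an edge to its endpoints' difference, ∂[p,q] = q − p. For instance
  ∂[2,3] = [3] − [2].
The resulting 5×10 matrix has rank 4, and its Smith normal form has invariant factors (1,1,1,1).

The boundary map ∂_2: C_2 → C_1 acts by ∂[p,q,r] = [q,r] − [p,r] + [p,q]. For instance
  ∂[2,3,5] = [3,5] − [2,5] + [2,3],
  ∂[1,2,3] = [2,3] − [1,3] + [1,2].
The resulting 10×5 matrix has rank 5, and its Smith normal form has invariant factors (1,1,1,1,1).

Now H_k = ker ∂_k / im ∂_{k+1}, so:

  H_0: rank C_0 − rank ∂_1 = 5 − 4 = 1, and the invariant factors of ∂_1 are all 1, so H_0 ≅ Z.
  H_1: rank ker ∂_1 − rank ∂_2 = (10 − 4) − 5 = 1, and the invariant factors of ∂_2 are all 1, so H_1 ≅ Z.
  H_2: rank ker ∂_2 − rank ∂_3 = (5 − 5) − 0 = 0, and there is no ∂_3, so H_2 ≅ 0.

As a check, the Euler characteristic is 5 − 10 + 5 = 0, which agrees with 1 − 1 + 0 = 0.

Hence the Betti numbers are b_0 = 1, b_1 = 1, b_2 = 0.

b_0 = 1, b_1 = 1, b_2 = 0.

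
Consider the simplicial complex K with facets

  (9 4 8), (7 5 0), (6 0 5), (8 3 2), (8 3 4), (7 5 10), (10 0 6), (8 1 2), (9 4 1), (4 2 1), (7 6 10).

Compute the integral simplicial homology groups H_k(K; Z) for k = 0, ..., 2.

Order the vertices as 0 < 1 < 2 < 3 < 4 < 5 < 6 < 7 < 8 < 9 < 10. Listing each simplex with vertices in this order, K has dimension 2 with simplices:

  0-simplices (11): [0], [1], [2], [3], [4], [5], [6], [7], [8], [9], [10]
  1-simplices (22): [0,5], [0,6], [0,7], [0,10], [1,2], [1,4], [1,8], [1,9], [2,3], [2,4], [2,8], [3,4], [3,8], [4,8], [4,9], [5,6], [5,7], [5,10], [6,7], [6,10], [7,10], [8,9]
  2-simplices (11): [0,5,6], [0,5,7], [0,6,10], [1,2,4], [1,2,8], [1,4,9], [2,3,8], [3,4,8], [4,8,9], [5,7,10], [6,7,10]

so the chain groups are C_0 ≅ Z^11, C_1 ≅ Z^22, C_2 ≅ Z^11.

Boundary ∂_1: C_1 → C_0 sends each edge [p,q] (with p < q) to q − p. For instance
  ∂[2,3] = [3] − [2].
This gives a 11×22 integer matrix of rank 9; reducing to Smith normal form yields diagonal entries (1,1,1,1,1,1,1,1,1).

∂_2: C_2 → C_1 maps a triangle to the signed sum of its edges. For instance
  ∂[3,4,8] = [4,8] − [3,8] + [3,4],
  ∂[6,7,10] = [7,10] − [6,10] + [6,7].
The resulting 22×11 matrix has rank 11, and its Smith normal form has invariant factors (1,1,1,1,1,1,1,1,1,1,1).

Now H_k = ker ∂_k / im ∂_{k+1}, so:

  H_0: rank C_0 − rank ∂_1 = 11 − 9 = 2, and the invariant factors of ∂_1 are all 1, so H_0 ≅ Z^2.
  H_1: rank ker ∂_1 − rank ∂_2 = (22 − 9) − 11 = 2, and the invariant factors of ∂_2 are all 1, so H_1 ≅ Z^2.
  H_2: rank ker ∂_2 − rank ∂_3 = (11 − 11) − 0 = 0, and there is no ∂_3, so H_2 ≅ 0.

(K is a triangulation of the disjoint union of the cylinder S^1 x I and the Möbius band.)

H_0 ≅ Z^2,  H_1 ≅ Z^2,  H_2 = 0.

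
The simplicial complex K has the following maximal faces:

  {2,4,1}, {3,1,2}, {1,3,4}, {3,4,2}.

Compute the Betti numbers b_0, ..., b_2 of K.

We work with the vertex ordering 1 < 2 < 3 < 4. The simplices of K, each written with vertices in increasing order, are:

  0-simplices (4): [1], [2], [3], [4]
  1-simplices (6): [1,2], [1,3], [1,4], [2,3], [2,4], [3,4]
  2-simplices (4): [1,2,3], [1,2,4], [1,3,4], [2,3,4]

Hence C_0 ≅ Z^4, C_1 ≅ Z^6, C_2 ≅ Z^4.

∂_1: C_1 → C_0 maps an edge to its endpoints' difference, ∂[p,q] = q − p. For instance
  ∂[2,3] = [3] − [2].
The resulting 4×6 matrix has rank 3, and its Smith normal form has invariant factors (1,1,1).

Boundary ∂_2: C_2 → C_1 acts by ∂[p,q,r] = [q,r] − [p,r] + [p,q]. For instance
  ∂[2,3,4] = [3,4] − [2,4] + [2,3],
  ∂[1,3,4] = [3,4] − [1,4] + [1,3].
The resulting 6×4 matrix has rank 3, and its Smith normal form has invariant factors (1,1,1).

From H_k ≅ ker(∂_k) / im(∂_{k+1}) we obtain:

  H_0: rank C_0 − rank ∂_1 = 4 − 3 = 1, and the invariant factors of ∂_1 are all 1, so H_0 ≅ Z.
  H_1: rank ker ∂_1 − rank ∂_2 = (6 − 3) − 3 = 0, and the invariant factors of ∂_2 are all 1, so H_1 ≅ 0.
  H_2: rank ker ∂_2 − rank ∂_3 = (4 − 3) − 0 = 1, and there is no ∂_3, so H_2 ≅ Z.

Hence the Betti numbers are b_0 = 1, b_1 = 0, b_2 = 1.

b_0 = 1, b_1 = 0, b_2 = 1.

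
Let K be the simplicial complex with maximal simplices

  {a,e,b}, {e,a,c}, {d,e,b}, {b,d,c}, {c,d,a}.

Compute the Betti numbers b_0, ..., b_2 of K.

We work with the vertex ordering a < b < c < d < e. The simplices of K, each written with vertices in increasing order, are:

  0-simplices (5): a, b, c, d, e
  1-simplices (10): ab, ac, ad, ae, bc, bd, be, cd, ce, de
  2-simplices (5): abe, acd, ace, bcd, bde

so the chain groups are C_0 ≅ Z^5, C_1 ≅ Z^10, C_2 ≅ Z^5.

Boundary ∂_1: C_1 → C_0 is given by ∂[p,q] = [q] − [p].
The 5×10 boundary matrix has rank 4 and Smith normal form diag(1,1,1,1).

The boundary map ∂_2: C_2 → C_1 acts by ∂[p,q,r] = [q,r] − [p,r] + [p,q]. For instance
  ∂bde = de − be + bd,
  ∂ace = ce − ae + ac.
This gives a 10×5 integer matrix of rank 5; reducing to Smith normal form yields diagonal entries (1,1,1,1,1).

Computing H_k = (kernel of ∂_k) / (image of ∂_{k+1}):

  H_0: rank C_0 − rank ∂_1 = 5 − 4 = 1, and the invariant factors of ∂_1 are all 1, so H_0 = Z.
  H_1: rank ker ∂_1 − rank ∂_2 = (10 − 4) − 5 = 1, and the invariant factors of ∂_2 are all 1, so H_1 = Z.
  H_2: rank ker ∂_2 − rank ∂_3 = (5 − 5) − 0 = 0, and there is no ∂_3, so H_2 = 0.

(K is a triangulation of the Möbius band.)

Hence the Betti numbers are b_0 = 1, b_1 = 1, b_2 = 0.

b_0 = 1, b_1 = 1, b_2 = 0.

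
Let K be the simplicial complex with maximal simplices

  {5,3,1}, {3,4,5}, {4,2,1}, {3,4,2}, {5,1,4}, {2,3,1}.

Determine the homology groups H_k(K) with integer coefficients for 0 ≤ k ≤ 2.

H_0 ≅ Z,  H_1 = 0,  H_2 ≅ Z.

We work with the vertex ordering 1 < 2 < 3 < 4 < 5. The simplices of K, each written with vertices in increasing order, are:

  0-simplices (5): [1], [2], [3], [4], [5]
  1-simplices (9): [1,2], [1,3], [1,4], [1,5], [2,3], [2,4], [3,4], [3,5], [4,5]
  2-simplices (6): [1,2,3], [1,2,4], [1,3,5], [1,4,5], [2,3,4], [3,4,5]

giving chain groups C_0 ≅ Z^5, C_1 ≅ Z^9, C_2 ≅ Z^6.

Boundary ∂_1: C_1 → C_0 sends each edge [p,q] (with p < q) to q − p. For instance
  ∂[1,3] = [3] − [1].
The 5×9 boundary matrix has rank 4 and Smith normal form diag(1,1,1,1).

Boundary ∂_2: C_2 → C_1 acts by ∂[p,q,r] = [q,r] − [p,r] + [p,q]. For instance
  ∂[3,4,5] = [4,5] − [3,5] + [3,4],
  ∂[1,4,5] = [4,5] − [1,5] + [1,4].
The resulting 9×6 matrix has rank 5, and its Smith normal form has invariant factors (1,1,1,1,1).

Reading off H_k = ker ∂_k / im ∂_{k+1}:

  H_0: rank C_0 − rank ∂_1 = 5 − 4 = 1, and the invariant factors of ∂_1 are all 1, so H_0 = Z.
  H_1: rank ker ∂_1 − rank ∂_2 = (9 − 4) − 5 = 0, and the invariant factors of ∂_2 are all 1, so H_1 = 0.
  H_2: rank ker ∂_2 − rank ∂_3 = (6 − 5) − 0 = 1, and there is no ∂_3, so H_2 = Z.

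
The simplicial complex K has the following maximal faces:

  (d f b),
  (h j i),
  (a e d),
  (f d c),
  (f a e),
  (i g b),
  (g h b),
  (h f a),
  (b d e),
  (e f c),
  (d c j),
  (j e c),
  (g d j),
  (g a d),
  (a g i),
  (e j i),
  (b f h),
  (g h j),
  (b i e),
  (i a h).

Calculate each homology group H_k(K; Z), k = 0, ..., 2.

Fix the vertex order a < b < c < d < e < f < g < h < i < j and write every simplex with vertices in increasing order. Then dim K = 2 and the simplices of K are:

  0-simplices (10): a, b, c, d, e, f, g, h, i, j
  1-simplices (30): ad, ae, af, ag, ah, ai, bd, be, bf, bg, bh, bi, cd, ce, cf, cj, de, df, dg, dj, ef, ei, ej, fh, gh, gi, gj, hi, hj, ij
  2-simplices (20): ade, adg, aef, afh, agi, ahi, bde, bdf, bei, bfh, bgh, bgi, cdf, cdj, cef, cej, dgj, eij, ghj, hij

Hence C_0 ≅ Z^10, C_1 ≅ Z^30, C_2 ≅ Z^20.

Boundary ∂_1: C_1 → C_0 sends each edge [p,q] (with p < q) to q − p.
The 10×30 boundary matrix has rank 9 and Smith normal form diag(1,1,1,1,1,1,1,1,1).

The boundary map ∂_2: C_2 → C_1 acts by ∂[p,q,r] = [q,r] − [p,r] + [p,q]. For instance
  ∂ade = de − ae + ad,
  ∂afh = fh − ah + af.
This gives a 30×20 integer matrix of rank 20; reducing to Smith normal form yields diagonal entries (1,1,1,1,1,1,1,1,1,1,1,1,1,1,1,1,1,1,1,2).

From H_k ≅ ker(∂_k) / im(∂_{k+1}) we obtain:

  H_0: rank C_0 − rank ∂_1 = 10 − 9 = 1, and the invariant factors of ∂_1 are all 1, so H_0 ≅ Z.
  H_1: rank ker ∂_1 − rank ∂_2 = (30 − 9) − 20 = 1, and ∂_2 has invariant factor 2 > 1, so H_1 ≅ Z ⊕ Z_2.
  H_2: rank ker ∂_2 − rank ∂_3 = (20 − 20) − 0 = 0, and there is no ∂_3, so H_2 ≅ 0.

As a check, the Euler characteristic is 10 − 30 + 20 = 0, which agrees with 1 − 1 + 0 = 0.

H_0 = Z,  H_1 = Z ⊕ Z_2,  H_2 = 0.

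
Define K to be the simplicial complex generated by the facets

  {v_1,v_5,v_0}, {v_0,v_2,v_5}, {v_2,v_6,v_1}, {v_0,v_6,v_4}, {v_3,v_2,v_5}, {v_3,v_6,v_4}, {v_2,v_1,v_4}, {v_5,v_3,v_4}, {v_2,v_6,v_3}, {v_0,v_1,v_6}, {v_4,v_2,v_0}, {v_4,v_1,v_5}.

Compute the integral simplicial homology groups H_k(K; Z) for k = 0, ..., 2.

Take the total order v_0 < v_1 < v_2 < v_3 < v_4 < v_5 < v_6 on the vertex set. Then K (dimension 2) consists of the simplices:

  0-simplices (7): [v_0], [v_1], [v_2], [v_3], [v_4], [v_5], [v_6]
  1-simplices (18): (18 of them)
  2-simplices (12): (12 of them)

Hence C_0 ≅ Z^7, C_1 ≅ Z^18, C_2 ≅ Z^12.

∂_1: C_1 → C_0 is given by ∂[p,q] = [q] − [p].
This gives a 7×18 integer matrix of rank 6; reducing to Smith normal form yields diagonal entries (1,1,1,1,1,1).

The boundary map ∂_2: C_2 → C_1 maps a triangle to the signed sum of its edges. For instance
  ∂[v_1,v_2,v_6] = [v_2,v_6] − [v_1,v_6] + [v_1,v_2],
  ∂[v_3,v_4,v_6] = [v_4,v_6] − [v_3,v_6] + [v_3,v_4].
The resulting 18×12 matrix has rank 12, and its Smith normal form has invariant factors (1,1,1,1,1,1,1,1,1,1,1,2).

From H_k ≅ ker(∂_k) / im(∂_{k+1}) we obtain:

  H_0: rank C_0 − rank ∂_1 = 7 − 6 = 1, and the invariant factors of ∂_1 are all 1, so H_0 ≅ Z.
  H_1: rank ker ∂_1 − rank ∂_2 = (18 − 6) − 12 = 0, and ∂_2 has invariant factor 2 > 1, so H_1 ≅ Z_2.
  H_2: rank ker ∂_2 − rank ∂_3 = (12 − 12) − 0 = 0, and there is no ∂_3, so H_2 ≅ 0.

H_0 ≅ Z,  H_1 ≅ Z_2,  H_2 = 0.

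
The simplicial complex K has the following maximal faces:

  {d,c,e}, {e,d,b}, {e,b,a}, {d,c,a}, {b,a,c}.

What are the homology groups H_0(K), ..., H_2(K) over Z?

We work with the vertex ordering a < b < c < d < e. The simplices of K, each written with vertices in increasing order, are:

  0-simplices (5): a, b, c, d, e
  1-simplices (10): ab, ac, ad, ae, bc, bd, be, cd, ce, de
  2-simplices (5): abc, abe, acd, bde, cde

Hence C_0 ≅ Z^5, C_1 ≅ Z^10, C_2 ≅ Z^5.

∂_1: C_1 → C_0 sends each edge [p,q] (with p < q) to q − p. For instance
  ∂ae = e − a.
This gives a 5×10 integer matrix of rank 4; reducing to Smith normal form yields diagonal entries (1,1,1,1).

∂_2: C_2 → C_1 maps a triangle to the signed sum of its edges. For instance
  ∂abc = bc − ac + ab,
  ∂cde = de − ce + cd.
This gives a 10×5 integer matrix of rank 5; reducing to Smith normal form yields diagonal entries (1,1,1,1,1).

Now H_k = ker ∂_k / im ∂_{k+1}, so:

  H_0: rank C_0 − rank ∂_1 = 5 − 4 = 1, and the invariant factors of ∂_1 are all 1, so H_0 ≅ Z.
  H_1: rank ker ∂_1 − rank ∂_2 = (10 − 4) − 5 = 1, and the invariant factors of ∂_2 are all 1, so H_1 ≅ Z.
  H_2: rank ker ∂_2 − rank ∂_3 = (5 − 5) − 0 = 0, and there is no ∂_3, so H_2 ≅ 0.

H_0 = Z,  H_1 = Z,  H_2 = 0.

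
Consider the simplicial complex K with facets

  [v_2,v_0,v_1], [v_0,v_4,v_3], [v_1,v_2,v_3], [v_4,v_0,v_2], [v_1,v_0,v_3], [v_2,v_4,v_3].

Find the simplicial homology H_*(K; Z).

Take the total order v_0 < v_1 < v_2 < v_3 < v_4 on the vertex set. Then K (dimension 2) consists of the simplices:

  0-simplices (5): [v_0], [v_1], [v_2], [v_3], [v_4]
  1-simplices (9): [v_0,v_1], [v_0,v_2], [v_0,v_3], [v_0,v_4], [v_1,v_2], [v_1,v_3], [v_2,v_3], [v_2,v_4], [v_3,v_4]
  2-simplices (6): [v_0,v_1,v_2], [v_0,v_1,v_3], [v_0,v_2,v_4], [v_0,v_3,v_4], [v_1,v_2,v_3], [v_2,v_3,v_4]

Hence C_0 ≅ Z^5, C_1 ≅ Z^9, C_2 ≅ Z^6.

Boundary ∂_1: C_1 → C_0 sends each edge [p,q] (with p < q) to q − p. For instance
  ∂[v_2,v_4] = [v_4] − [v_2].
The 5×9 boundary matrix has rank 4 and Smith normal form diag(1,1,1,1).

∂_2: C_2 → C_1 acts by ∂[p,q,r] = [q,r] − [p,r] + [p,q]. For instance
  ∂[v_0,v_3,v_4] = [v_3,v_4] − [v_0,v_4] + [v_0,v_3],
  ∂[v_2,v_3,v_4] = [v_3,v_4] − [v_2,v_4] + [v_2,v_3].
As a 9×6 matrix over Z this has rank 5, with invariant factors (1,1,1,1,1).

From H_k ≅ ker(∂_k) / im(∂_{k+1}) we obtain:

  H_0: rank C_0 − rank ∂_1 = 5 − 4 = 1, and the invariant factors of ∂_1 are all 1, so H_0 = Z.
  H_1: rank ker ∂_1 − rank ∂_2 = (9 − 4) − 5 = 0, and the invariant factors of ∂_2 are all 1, so H_1 = 0.
  H_2: rank ker ∂_2 − rank ∂_3 = (6 − 5) − 0 = 1, and there is no ∂_3, so H_2 = Z.

As a check, the Euler characteristic is 5 − 9 + 6 = 2, which agrees with 1 − 0 + 1 = 2.

H_0 ≅ Z,  H_1 = 0,  H_2 ≅ Z.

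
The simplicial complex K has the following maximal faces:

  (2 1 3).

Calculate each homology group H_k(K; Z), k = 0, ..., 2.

H_0 ≅ Z,  H_1 = 0,  H_2 = 0.

We work with the vertex ordering 1 < 2 < 3. The simplices of K, each written with vertices in increasing order, are:

  0-simplices (3): [1], [2], [3]
  1-simplices (3): [1,2], [1,3], [2,3]
  2-simplices (1): [1,2,3]

so the chain groups are C_0 ≅ Z^3, C_1 ≅ Z^3, C_2 ≅ Z^1.

Boundary ∂_1: C_1 → C_0 sends each edge [p,q] (with p < q) to q − p.
The 3×3 boundary matrix has rank 2 and Smith normal form diag(1,1).

Boundary ∂_2: C_2 → C_1 maps a triangle to the signed sum of its edges. For instance
  ∂[1,2,3] = [2,3] − [1,3] + [1,2].
As a 3×1 matrix over Z this has rank 1, with invariant factors (1).

Reading off H_k = ker ∂_k / im ∂_{k+1}:

  H_0: rank C_0 − rank ∂_1 = 3 − 2 = 1, and the invariant factors of ∂_1 are all 1, so H_0 ≅ Z.
  H_1: rank ker ∂_1 − rank ∂_2 = (3 − 2) − 1 = 0, and the invariant factors of ∂_2 are all 1, so H_1 ≅ 0.
  H_2: rank ker ∂_2 − rank ∂_3 = (1 − 1) − 0 = 0, and there is no ∂_3, so H_2 ≅ 0.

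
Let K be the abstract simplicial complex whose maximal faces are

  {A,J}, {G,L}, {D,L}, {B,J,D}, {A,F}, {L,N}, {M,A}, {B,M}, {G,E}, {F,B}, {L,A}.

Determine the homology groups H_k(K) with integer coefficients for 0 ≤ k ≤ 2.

H_0 ≅ Z,  H_1 ≅ Z^3,  H_2 = 0.

K has 10 vertices, 13 edges, 1 triangle.
rank ∂_0 = 0, rank ∂_1 = 9 ⇒ b_0 = 10 − 0 − 9 = 1; all invariant factors of ∂_1 are 1 so no torsion. So H_0 ≅ Z.
rank ∂_1 = 9, rank ∂_2 = 1 ⇒ b_1 = 13 − 9 − 1 = 3; all invariant factors of ∂_2 are 1 so no torsion. So H_1 ≅ Z^3.
rank ∂_2 = 1, rank ∂_3 = 0 ⇒ b_2 = 1 − 1 − 0 = 0. So H_2 ≅ 0.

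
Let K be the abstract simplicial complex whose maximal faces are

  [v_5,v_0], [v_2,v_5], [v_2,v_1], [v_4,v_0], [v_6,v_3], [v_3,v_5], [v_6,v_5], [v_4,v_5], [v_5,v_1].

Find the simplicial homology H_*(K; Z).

Take the total order v_0 < v_1 < v_2 < v_3 < v_4 < v_5 < v_6 on the vertex set. Then K (dimension 1) consists of the simplices:

  0-simplices (7): [v_0], [v_1], [v_2], [v_3], [v_4], [v_5], [v_6]
  1-simplices (9): [v_0,v_4], [v_0,v_5], [v_1,v_2], [v_1,v_5], [v_2,v_5], [v_3,v_5], [v_3,v_6], [v_4,v_5], [v_5,v_6]

so the chain groups are C_0 ≅ Z^7, C_1 ≅ Z^9.

Boundary ∂_1: C_1 → C_0 maps an edge to its endpoints' difference, ∂[p,q] = q − p.
This gives a 7×9 integer matrix of rank 6; reducing to Smith normal form yields diagonal entries (1,1,1,1,1,1).

From H_k ≅ ker(∂_k) / im(∂_{k+1}) we obtain:

  H_0: rank C_0 − rank ∂_1 = 7 − 6 = 1, and the invariant factors of ∂_1 are all 1, so H_0 ≅ Z.
  H_1: rank ker ∂_1 − rank ∂_2 = (9 − 6) − 0 = 3, and there is no ∂_2, so H_1 ≅ Z^3.

H_0 ≅ Z,  H_1 ≅ Z^3.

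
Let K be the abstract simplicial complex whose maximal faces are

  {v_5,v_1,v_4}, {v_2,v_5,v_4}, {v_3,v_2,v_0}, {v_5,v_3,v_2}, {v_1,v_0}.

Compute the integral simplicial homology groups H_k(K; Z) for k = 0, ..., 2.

We work with the vertex ordering v_0 < v_1 < v_2 < v_3 < v_4 < v_5. The simplices of K, each written with vertices in increasing order, are:

  0-simplices (6): [v_0], [v_1], [v_2], [v_3], [v_4], [v_5]
  1-simplices (10): [v_0,v_1], [v_0,v_2], [v_0,v_3], [v_1,v_4], [v_1,v_5], [v_2,v_3], [v_2,v_4], [v_2,v_5], [v_3,v_5], [v_4,v_5]
  2-simplices (4): [v_0,v_2,v_3], [v_1,v_4,v_5], [v_2,v_3,v_5], [v_2,v_4,v_5]

so the chain groups are C_0 ≅ Z^6, C_1 ≅ Z^10, C_2 ≅ Z^4.

The boundary map ∂_1: C_1 → C_0 sends each edge [p,q] (with p < q) to q − p.
The 6×10 boundary matrix has rank 5 and Smith normal form diag(1,1,1,1,1).

Boundary ∂_2: C_2 → C_1 acts by ∂[p,q,r] = [q,r] − [p,r] + [p,q]. For instance
  ∂[v_2,v_4,v_5] = [v_4,v_5] − [v_2,v_5] + [v_2,v_4],
  ∂[v_2,v_3,v_5] = [v_3,v_5] − [v_2,v_5] + [v_2,v_3].
The 10×4 boundary matrix has rank 4 and Smith normal form diag(1,1,1,1).

Computing H_k = (kernel of ∂_k) / (image of ∂_{k+1}):

  H_0: rank C_0 − rank ∂_1 = 6 − 5 = 1, and the invariant factors of ∂_1 are all 1, so H_0 ≅ Z.
  H_1: rank ker ∂_1 − rank ∂_2 = (10 − 5) − 4 = 1, and the invariant factors of ∂_2 are all 1, so H_1 ≅ Z.
  H_2: rank ker ∂_2 − rank ∂_3 = (4 − 4) − 0 = 0, and there is no ∂_3, so H_2 ≅ 0.

As a check, the Euler characteristic is 6 − 10 + 4 = 0, which agrees with 1 − 1 + 0 = 0.

H_0 ≅ Z,  H_1 ≅ Z,  H_2 = 0.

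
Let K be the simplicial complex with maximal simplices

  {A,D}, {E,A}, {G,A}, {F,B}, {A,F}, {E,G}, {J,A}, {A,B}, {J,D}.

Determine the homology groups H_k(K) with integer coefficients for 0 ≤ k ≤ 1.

H_0 = Z,  H_1 = Z^3.

We work with the vertex ordering A < B < D < E < F < G < J. The simplices of K, each written with vertices in increasing order, are:

  0-simplices (7): A, B, D, E, F, G, J
  1-simplices (9): AB, AD, AE, AF, AG, AJ, BF, DJ, EG

giving chain groups C_0 ≅ Z^7, C_1 ≅ Z^9.

Boundary ∂_1: C_1 → C_0 is given by ∂[p,q] = [q] − [p].
As a 7×9 matrix over Z this has rank 6, with invariant factors (1,1,1,1,1,1).

From H_k ≅ ker(∂_k) / im(∂_{k+1}) we obtain:

  H_0: rank C_0 − rank ∂_1 = 7 − 6 = 1, and the invariant factors of ∂_1 are all 1, so H_0 = Z.
  H_1: rank ker ∂_1 − rank ∂_2 = (9 − 6) − 0 = 3, and there is no ∂_2, so H_1 = Z^3.

As a check, the Euler characteristic is 7 − 9 = -2, which agrees with 1 − 3 = -2.
(K is a triangulation of a wedge of 3 circles.)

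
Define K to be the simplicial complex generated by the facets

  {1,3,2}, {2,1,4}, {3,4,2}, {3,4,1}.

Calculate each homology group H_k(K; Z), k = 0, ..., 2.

H_0 = Z,  H_1 = 0,  H_2 = Z.

Fix the vertex order 1 < 2 < 3 < 4 and write every simplex with vertices in increasing order. Then dim K = 2 and the simplices of K are:

  0-simplices (4): [1], [2], [3], [4]
  1-simplices (6): [1,2], [1,3], [1,4], [2,3], [2,4], [3,4]
  2-simplices (4): [1,2,3], [1,2,4], [1,3,4], [2,3,4]

so the chain groups are C_0 ≅ Z^4, C_1 ≅ Z^6, C_2 ≅ Z^4.

∂_1: C_1 → C_0 is given by ∂[p,q] = [q] − [p].
The resulting 4×6 matrix has rank 3, and its Smith normal form has invariant factors (1,1,1).

The boundary map ∂_2: C_2 → C_1 maps a triangle to the signed sum of its edges. For instance
  ∂[2,3,4] = [3,4] − [2,4] + [2,3],
  ∂[1,2,3] = [2,3] − [1,3] + [1,2].
As a 6×4 matrix over Z this has rank 3, with invariant factors (1,1,1).

From H_k ≅ ker(∂_k) / im(∂_{k+1}) we obtain:

  H_0: rank C_0 − rank ∂_1 = 4 − 3 = 1, and the invariant factors of ∂_1 are all 1, so H_0 = Z.
  H_1: rank ker ∂_1 − rank ∂_2 = (6 − 3) − 3 = 0, and the invariant factors of ∂_2 are all 1, so H_1 = 0.
  H_2: rank ker ∂_2 − rank ∂_3 = (4 − 3) − 0 = 1, and there is no ∂_3, so H_2 = Z.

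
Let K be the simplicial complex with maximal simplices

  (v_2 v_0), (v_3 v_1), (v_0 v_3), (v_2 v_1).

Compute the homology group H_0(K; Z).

Take the total order v_0 < v_1 < v_2 < v_3 on the vertex set. Then K (dimension 1) consists of the simplices:

  0-simplices (4): [v_0], [v_1], [v_2], [v_3]
  1-simplices (4): [v_0,v_2], [v_0,v_3], [v_1,v_2], [v_1,v_3]

so the chain groups are C_0 ≅ Z^4, C_1 ≅ Z^4.

Boundary ∂_1: C_1 → C_0 sends each edge [p,q] (with p < q) to q − p. For instance
  ∂[v_1,v_2] = [v_2] − [v_1].
This gives a 4×4 integer matrix of rank 3; reducing to Smith normal form yields diagonal entries (1,1,1).

Computing H_k = (kernel of ∂_k) / (image of ∂_{k+1}):

  H_0: rank C_0 − rank ∂_1 = 4 − 3 = 1, and the invariant factors of ∂_1 are all 1, so H_0 ≅ Z.

(K is a triangulation of the circle S^1.)

H_0 = Z.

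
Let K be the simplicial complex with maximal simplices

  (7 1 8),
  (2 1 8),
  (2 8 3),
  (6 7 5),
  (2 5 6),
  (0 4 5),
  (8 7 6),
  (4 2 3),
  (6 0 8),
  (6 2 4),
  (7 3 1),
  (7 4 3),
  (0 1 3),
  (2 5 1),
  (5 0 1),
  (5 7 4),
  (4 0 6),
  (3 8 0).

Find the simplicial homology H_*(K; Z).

H_0 ≅ Z,  H_1 ≅ Z ⊕ Z/2Z,  H_2 = 0.

Take the total order 0 < 1 < 2 < 3 < 4 < 5 < 6 < 7 < 8 on the vertex set. Then K (dimension 2) consists of the simplices:

  0-simplices (9): [0], [1], [2], [3], [4], [5], [6], [7], [8]
  1-simplices (27): (27 of them)
  2-simplices (18): [0,1,3], [0,1,5], [0,3,8], [0,4,5], [0,4,6], [0,6,8], [1,2,5], [1,2,8], [1,3,7], [1,7,8], [2,3,4], [2,3,8], [2,4,6], [2,5,6], [3,4,7], [4,5,7], [5,6,7], [6,7,8]

Hence C_0 ≅ Z^9, C_1 ≅ Z^27, C_2 ≅ Z^18.

∂_1: C_1 → C_0 maps an edge to its endpoints' difference, ∂[p,q] = q − p.
The resulting 9×27 matrix has rank 8, and its Smith normal form has invariant factors (1,1,1,1,1,1,1,1).

Boundary ∂_2: C_2 → C_1 sends each 2-simplex [p,q,r] to [q,r] − [p,r] + [p,q]. For instance
  ∂[1,7,8] = [7,8] − [1,8] + [1,7],
  ∂[0,1,3] = [1,3] − [0,3] + [0,1].
The 27×18 boundary matrix has rank 18 and Smith normal form diag(1,1,1,1,1,1,1,1,1,1,1,1,1,1,1,1,1,2).

Computing H_k = (kernel of ∂_k) / (image of ∂_{k+1}):

  H_0: rank C_0 − rank ∂_1 = 9 − 8 = 1, and the invariant factors of ∂_1 are all 1, so H_0 ≅ Z.
  H_1: rank ker ∂_1 − rank ∂_2 = (27 − 8) − 18 = 1, and ∂_2 has invariant factor 2 > 1, so H_1 ≅ Z ⊕ Z/2Z.
  H_2: rank ker ∂_2 − rank ∂_3 = (18 − 18) − 0 = 0, and there is no ∂_3, so H_2 ≅ 0.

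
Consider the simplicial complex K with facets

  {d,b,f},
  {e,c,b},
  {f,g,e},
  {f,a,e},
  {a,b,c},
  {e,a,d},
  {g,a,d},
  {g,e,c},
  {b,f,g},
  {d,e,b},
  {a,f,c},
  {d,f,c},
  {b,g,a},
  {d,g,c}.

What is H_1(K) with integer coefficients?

H_1 ≅ Z^2.

Take the total order a < b < c < d < e < f < g on the vertex set. Then K (dimension 2) consists of the simplices:

  0-simplices (7): a, b, c, d, e, f, g
  1-simplices (21): ab, ac, ad, ae, af, ag, bc, bd, be, bf, bg, cd, ce, cf, cg, de, df, dg, ef, eg, fg
  2-simplices (14): abc, abg, acf, ade, adg, aef, bce, bde, bdf, bfg, cdf, cdg, ceg, efg

Hence C_0 ≅ Z^7, C_1 ≅ Z^21, C_2 ≅ Z^14.

∂_1: C_1 → C_0 is given by ∂[p,q] = [q] − [p].
This gives a 7×21 integer matrix of rank 6; reducing to Smith normal form yields diagonal entries (1,1,1,1,1,1).

Boundary ∂_2: C_2 → C_1 sends each 2-simplex [p,q,r] to [q,r] − [p,r] + [p,q]. For instance
  ∂efg = fg − eg + ef,
  ∂bdf = df − bf + bd.
The resulting 21×14 matrix has rank 13, and its Smith normal form has invariant factors (1,1,1,1,1,1,1,1,1,1,1,1,1).

From H_k ≅ ker(∂_k) / im(∂_{k+1}) we obtain:

  H_1: rank ker ∂_1 − rank ∂_2 = (21 − 6) − 13 = 2, and the invariant factors of ∂_2 are all 1, so H_1 ≅ Z^2.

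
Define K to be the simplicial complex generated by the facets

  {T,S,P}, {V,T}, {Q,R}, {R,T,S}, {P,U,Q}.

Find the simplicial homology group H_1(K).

H_1 ≅ Z.

Order the vertices as P < Q < R < S < T < U < V. Listing each simplex with vertices in this order, K has dimension 2 with simplices:

  0-simplices (7): P, Q, R, S, T, U, V
  1-simplices (10): PQ, PS, PT, PU, QR, QU, RS, RT, ST, TV
  2-simplices (3): PQU, PST, RST

so the chain groups are C_0 ≅ Z^7, C_1 ≅ Z^10, C_2 ≅ Z^3.

The boundary map ∂_1: C_1 → C_0 maps an edge to its endpoints' difference, ∂[p,q] = q − p. For instance
  ∂QR = R − Q.
This gives a 7×10 integer matrix of rank 6; reducing to Smith normal form yields diagonal entries (1,1,1,1,1,1).

∂_2: C_2 → C_1 acts by ∂[p,q,r] = [q,r] − [p,r] + [p,q]. For instance
  ∂PST = ST − PT + PS,
  ∂PQU = QU − PU + PQ.
This gives a 10×3 integer matrix of rank 3; reducing to Smith normal form yields diagonal entries (1,1,1).

Now H_k = ker ∂_k / im ∂_{k+1}, so:

  H_1: rank ker ∂_1 − rank ∂_2 = (10 − 6) − 3 = 1, and the invariant factors of ∂_2 are all 1, so H_1 ≅ Z.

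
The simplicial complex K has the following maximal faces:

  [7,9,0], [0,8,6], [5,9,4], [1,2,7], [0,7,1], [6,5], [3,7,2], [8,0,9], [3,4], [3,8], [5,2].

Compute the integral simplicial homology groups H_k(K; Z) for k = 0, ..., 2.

H_0 ≅ Z,  H_1 ≅ Z^4,  H_2 = 0.

We work with the vertex ordering 0 < 1 < 2 < 3 < 4 < 5 < 6 < 7 < 8 < 9. The simplices of K, each written with vertices in increasing order, are:

  0-simplices (10): [0], [1], [2], [3], [4], [5], [6], [7], [8], [9]
  1-simplices (20): [0,1], [0,6], [0,7], [0,8], [0,9], [1,2], [1,7], [2,3], [2,5], [2,7], [3,4], [3,7], [3,8], [4,5], [4,9], [5,6], [5,9], [6,8], [7,9], [8,9]
  2-simplices (7): [0,1,7], [0,6,8], [0,7,9], [0,8,9], [1,2,7], [2,3,7], [4,5,9]

giving chain groups C_0 ≅ Z^10, C_1 ≅ Z^20, C_2 ≅ Z^7.

Boundary ∂_1: C_1 → C_0 is given by ∂[p,q] = [q] − [p]. For instance
  ∂[0,1] = [1] − [0].
The resulting 10×20 matrix has rank 9, and its Smith normal form has invariant factors (1,1,1,1,1,1,1,1,1).

The boundary map ∂_2: C_2 → C_1 sends each 2-simplex [p,q,r] to [q,r] − [p,r] + [p,q]. For instance
  ∂[0,7,9] = [7,9] − [0,9] + [0,7],
  ∂[0,6,8] = [6,8] − [0,8] + [0,6].
The 20×7 boundary matrix has rank 7 and Smith normal form diag(1,1,1,1,1,1,1).

Reading off H_k = ker ∂_k / im ∂_{k+1}:

  H_0: rank C_0 − rank ∂_1 = 10 − 9 = 1, and the invariant factors of ∂_1 are all 1, so H_0 ≅ Z.
  H_1: rank ker ∂_1 − rank ∂_2 = (20 − 9) − 7 = 4, and the invariant factors of ∂_2 are all 1, so H_1 ≅ Z^4.
  H_2: rank ker ∂_2 − rank ∂_3 = (7 − 7) − 0 = 0, and there is no ∂_3, so H_2 ≅ 0.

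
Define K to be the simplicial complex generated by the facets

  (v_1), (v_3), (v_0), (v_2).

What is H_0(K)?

H_0 ≅ Z^4.

We work with the vertex ordering v_0 < v_1 < v_2 < v_3. The simplices of K, each written with vertices in increasing order, are:

  0-simplices (4): [v_0], [v_1], [v_2], [v_3]

Hence C_0 ≅ Z^4.

Now H_k = ker ∂_k / im ∂_{k+1}, so:

  H_0: rank C_0 − rank ∂_1 = 4 − 0 = 4, and there is no ∂_1, so H_0 ≅ Z^4.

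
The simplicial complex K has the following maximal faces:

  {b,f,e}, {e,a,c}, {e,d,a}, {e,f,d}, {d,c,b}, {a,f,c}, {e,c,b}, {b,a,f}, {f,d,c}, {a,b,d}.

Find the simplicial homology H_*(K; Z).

K has 6 vertices, 15 edges, 10 triangles.
rank ∂_0 = 0, rank ∂_1 = 5 ⇒ b_0 = 6 − 0 − 5 = 1; all invariant factors of ∂_1 are 1 so no torsion. So H_0 = Z.
rank ∂_1 = 5, rank ∂_2 = 10 ⇒ b_1 = 15 − 5 − 10 = 0; ∂_2 has invariant factor(s) [2] giving torsion. So H_1 = Z_2.
rank ∂_2 = 10, rank ∂_3 = 0 ⇒ b_2 = 10 − 10 − 0 = 0. So H_2 = 0.

H_0 = Z,  H_1 = Z_2,  H_2 = 0.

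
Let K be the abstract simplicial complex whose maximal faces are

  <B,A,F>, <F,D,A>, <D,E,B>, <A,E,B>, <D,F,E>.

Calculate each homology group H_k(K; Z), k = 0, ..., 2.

H_0 ≅ Z,  H_1 ≅ Z,  H_2 = 0.

K has 5 vertices, 10 edges, 5 triangles.
rank ∂_0 = 0, rank ∂_1 = 4 ⇒ b_0 = 5 − 0 − 4 = 1; all invariant factors of ∂_1 are 1 so no torsion. So H_0 = Z.
rank ∂_1 = 4, rank ∂_2 = 5 ⇒ b_1 = 10 − 4 − 5 = 1; all invariant factors of ∂_2 are 1 so no torsion. So H_1 = Z.
rank ∂_2 = 5, rank ∂_3 = 0 ⇒ b_2 = 5 − 5 − 0 = 0. So H_2 = 0.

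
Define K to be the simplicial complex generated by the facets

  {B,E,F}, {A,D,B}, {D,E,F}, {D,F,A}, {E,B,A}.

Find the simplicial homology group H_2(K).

H_2 = 0.

Take the total order A < B < D < E < F on the vertex set. Then K (dimension 2) consists of the simplices:

  0-simplices (5): A, B, D, E, F
  1-simplices (10): AB, AD, AE, AF, BD, BE, BF, DE, DF, EF
  2-simplices (5): ABD, ABE, ADF, BEF, DEF

so the chain groups are C_0 ≅ Z^5, C_1 ≅ Z^10, C_2 ≅ Z^5.

∂_1: C_1 → C_0 maps an edge to its endpoints' difference, ∂[p,q] = q − p. For instance
  ∂BF = F − B.
As a 5×10 matrix over Z this has rank 4, with invariant factors (1,1,1,1).

The boundary map ∂_2: C_2 → C_1 sends each 2-simplex [p,q,r] to [q,r] − [p,r] + [p,q]. For instance
  ∂ADF = DF − AF + AD,
  ∂BEF = EF − BF + BE.
The resulting 10×5 matrix has rank 5, and its Smith normal form has invariant factors (1,1,1,1,1).

Reading off H_k = ker ∂_k / im ∂_{k+1}:

  H_2: rank ker ∂_2 − rank ∂_3 = (5 − 5) − 0 = 0, and there is no ∂_3, so H_2 = 0.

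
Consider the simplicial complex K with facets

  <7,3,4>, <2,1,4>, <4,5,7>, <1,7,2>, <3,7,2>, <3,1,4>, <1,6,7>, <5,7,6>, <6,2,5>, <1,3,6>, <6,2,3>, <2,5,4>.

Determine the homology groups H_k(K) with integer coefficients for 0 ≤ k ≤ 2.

H_0 ≅ Z,  H_1 ≅ Z_2,  H_2 = 0.

K has 7 vertices, 18 edges, 12 triangles.
rank ∂_0 = 0, rank ∂_1 = 6 ⇒ b_0 = 7 − 0 − 6 = 1; all invariant factors of ∂_1 are 1 so no torsion. So H_0 = Z.
rank ∂_1 = 6, rank ∂_2 = 12 ⇒ b_1 = 18 − 6 − 12 = 0; ∂_2 has invariant factor(s) [2] giving torsion. So H_1 = Z_2.
rank ∂_2 = 12, rank ∂_3 = 0 ⇒ b_2 = 12 − 12 − 0 = 0. So H_2 = 0.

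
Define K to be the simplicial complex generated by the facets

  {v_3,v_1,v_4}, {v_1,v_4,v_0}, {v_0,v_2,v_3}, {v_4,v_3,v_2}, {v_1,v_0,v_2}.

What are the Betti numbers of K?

b_0 = 1, b_1 = 1, b_2 = 0.

Take the total order v_0 < v_1 < v_2 < v_3 < v_4 on the vertex set. Then K (dimension 2) consists of the simplices:

  0-simplices (5): [v_0], [v_1], [v_2], [v_3], [v_4]
  1-simplices (10): [v_0,v_1], [v_0,v_2], [v_0,v_3], [v_0,v_4], [v_1,v_2], [v_1,v_3], [v_1,v_4], [v_2,v_3], [v_2,v_4], [v_3,v_4]
  2-simplices (5): [v_0,v_1,v_2], [v_0,v_1,v_4], [v_0,v_2,v_3], [v_1,v_3,v_4], [v_2,v_3,v_4]

Hence C_0 ≅ Z^5, C_1 ≅ Z^10, C_2 ≅ Z^5.

Boundary ∂_1: C_1 → C_0 maps an edge to its endpoints' difference, ∂[p,q] = q − p.
As a 5×10 matrix over Z this has rank 4, with invariant factors (1,1,1,1).

The boundary map ∂_2: C_2 → C_1 sends each 2-simplex [p,q,r] to [q,r] − [p,r] + [p,q]. For instance
  ∂[v_0,v_2,v_3] = [v_2,v_3] − [v_0,v_3] + [v_0,v_2],
  ∂[v_0,v_1,v_4] = [v_1,v_4] − [v_0,v_4] + [v_0,v_1].
As a 10×5 matrix over Z this has rank 5, with invariant factors (1,1,1,1,1).

Now H_k = ker ∂_k / im ∂_{k+1}, so:

  H_0: rank C_0 − rank ∂_1 = 5 − 4 = 1, and the invariant factors of ∂_1 are all 1, so H_0 = Z.
  H_1: rank ker ∂_1 − rank ∂_2 = (10 − 4) − 5 = 1, and the invariant factors of ∂_2 are all 1, so H_1 = Z.
  H_2: rank ker ∂_2 − rank ∂_3 = (5 − 5) − 0 = 0, and there is no ∂_3, so H_2 = 0.

As a check, the Euler characteristic is 5 − 10 + 5 = 0, which agrees with 1 − 1 + 0 = 0.

Hence the Betti numbers are b_0 = 1, b_1 = 1, b_2 = 0.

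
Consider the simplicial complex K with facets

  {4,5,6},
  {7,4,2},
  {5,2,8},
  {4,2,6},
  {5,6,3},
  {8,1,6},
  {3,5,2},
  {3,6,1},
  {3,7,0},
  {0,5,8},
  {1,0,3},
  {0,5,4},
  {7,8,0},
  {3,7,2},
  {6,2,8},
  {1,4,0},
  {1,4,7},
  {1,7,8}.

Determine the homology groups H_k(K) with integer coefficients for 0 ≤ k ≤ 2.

K has 9 vertices, 27 edges, 18 triangles.
rank ∂_0 = 0, rank ∂_1 = 8 ⇒ b_0 = 9 − 0 − 8 = 1; all invariant factors of ∂_1 are 1 so no torsion. So H_0 ≅ Z.
rank ∂_1 = 8, rank ∂_2 = 18 ⇒ b_1 = 27 − 8 − 18 = 1; ∂_2 has invariant factor(s) [2] giving torsion. So H_1 ≅ Z ⊕ Z/2Z.
rank ∂_2 = 18, rank ∂_3 = 0 ⇒ b_2 = 18 − 18 − 0 = 0. So H_2 ≅ 0.

H_0 = Z,  H_1 = Z ⊕ Z/2Z,  H_2 = 0.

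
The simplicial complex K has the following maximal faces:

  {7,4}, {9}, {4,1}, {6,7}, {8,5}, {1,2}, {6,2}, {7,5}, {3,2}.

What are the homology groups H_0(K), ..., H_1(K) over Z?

Take the total order 1 < 2 < 3 < 4 < 5 < 6 < 7 < 8 < 9 on the vertex set. Then K (dimension 1) consists of the simplices:

  0-simplices (9): [1], [2], [3], [4], [5], [6], [7], [8], [9]
  1-simplices (8): [1,2], [1,4], [2,3], [2,6], [4,7], [5,7], [5,8], [6,7]

Hence C_0 ≅ Z^9, C_1 ≅ Z^8.

Boundary ∂_1: C_1 → C_0 sends each edge [p,q] (with p < q) to q − p. For instance
  ∂[1,4] = [4] − [1].
The resulting 9×8 matrix has rank 7, and its Smith normal form has invariant factors (1,1,1,1,1,1,1).

From H_k ≅ ker(∂_k) / im(∂_{k+1}) we obtain:

  H_0: rank C_0 − rank ∂_1 = 9 − 7 = 2, and the invariant factors of ∂_1 are all 1, so H_0 ≅ Z^2.
  H_1: rank ker ∂_1 − rank ∂_2 = (8 − 7) − 0 = 1, and there is no ∂_2, so H_1 ≅ Z.

H_0 ≅ Z^2,  H_1 ≅ Z.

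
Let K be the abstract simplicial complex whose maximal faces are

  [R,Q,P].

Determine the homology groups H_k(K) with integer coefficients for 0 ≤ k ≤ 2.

H_0 ≅ Z,  H_1 = 0,  H_2 = 0.

Fix the vertex order P < Q < R and write every simplex with vertices in increasing order. Then dim K = 2 and the simplices of K are:

  0-simplices (3): P, Q, R
  1-simplices (3): PQ, PR, QR
  2-simplices (1): PQR

Hence C_0 ≅ Z^3, C_1 ≅ Z^3, C_2 ≅ Z^1.

The boundary map ∂_1: C_1 → C_0 maps an edge to its endpoints' difference, ∂[p,q] = q − p. For instance
  ∂QR = R − Q.
The 3×3 boundary matrix has rank 2 and Smith normal form diag(1,1).

Boundary ∂_2: C_2 → C_1 acts by ∂[p,q,r] = [q,r] − [p,r] + [p,q]. For instance
  ∂PQR = QR − PR + PQ.
The resulting 3×1 matrix has rank 1, and its Smith normal form has invariant factors (1).

Reading off H_k = ker ∂_k / im ∂_{k+1}:

  H_0: rank C_0 − rank ∂_1 = 3 − 2 = 1, and the invariant factors of ∂_1 are all 1, so H_0 = Z.
  H_1: rank ker ∂_1 − rank ∂_2 = (3 − 2) − 1 = 0, and the invariant factors of ∂_2 are all 1, so H_1 = 0.
  H_2: rank ker ∂_2 − rank ∂_3 = (1 − 1) − 0 = 0, and there is no ∂_3, so H_2 = 0.

(K is a triangulation of the 2-simplex.)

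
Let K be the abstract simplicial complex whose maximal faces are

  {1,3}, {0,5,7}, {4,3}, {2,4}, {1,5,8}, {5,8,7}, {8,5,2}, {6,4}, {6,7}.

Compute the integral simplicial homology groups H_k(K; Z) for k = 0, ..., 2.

Order the vertices as 0 < 1 < 2 < 3 < 4 < 5 < 6 < 7 < 8. Listing each simplex with vertices in this order, K has dimension 2 with simplices:

  0-simplices (9): [0], [1], [2], [3], [4], [5], [6], [7], [8]
  1-simplices (14): [0,5], [0,7], [1,3], [1,5], [1,8], [2,4], [2,5], [2,8], [3,4], [4,6], [5,7], [5,8], [6,7], [7,8]
  2-simplices (4): [0,5,7], [1,5,8], [2,5,8], [5,7,8]

Hence C_0 ≅ Z^9, C_1 ≅ Z^14, C_2 ≅ Z^4.

∂_1: C_1 → C_0 is given by ∂[p,q] = [q] − [p]. For instance
  ∂[2,8] = [8] − [2].
The 9×14 boundary matrix has rank 8 and Smith normal form diag(1,1,1,1,1,1,1,1).

∂_2: C_2 → C_1 sends each 2-simplex [p,q,r] to [q,r] − [p,r] + [p,q]. For instance
  ∂[1,5,8] = [5,8] − [1,8] + [1,5],
  ∂[0,5,7] = [5,7] − [0,7] + [0,5].
As a 14×4 matrix over Z this has rank 4, with invariant factors (1,1,1,1).

From H_k ≅ ker(∂_k) / im(∂_{k+1}) we obtain:

  H_0: rank C_0 − rank ∂_1 = 9 − 8 = 1, and the invariant factors of ∂_1 are all 1, so H_0 = Z.
  H_1: rank ker ∂_1 − rank ∂_2 = (14 − 8) − 4 = 2, and the invariant factors of ∂_2 are all 1, so H_1 = Z^2.
  H_2: rank ker ∂_2 − rank ∂_3 = (4 − 4) − 0 = 0, and there is no ∂_3, so H_2 = 0.

H_0 ≅ Z,  H_1 ≅ Z^2,  H_2 = 0.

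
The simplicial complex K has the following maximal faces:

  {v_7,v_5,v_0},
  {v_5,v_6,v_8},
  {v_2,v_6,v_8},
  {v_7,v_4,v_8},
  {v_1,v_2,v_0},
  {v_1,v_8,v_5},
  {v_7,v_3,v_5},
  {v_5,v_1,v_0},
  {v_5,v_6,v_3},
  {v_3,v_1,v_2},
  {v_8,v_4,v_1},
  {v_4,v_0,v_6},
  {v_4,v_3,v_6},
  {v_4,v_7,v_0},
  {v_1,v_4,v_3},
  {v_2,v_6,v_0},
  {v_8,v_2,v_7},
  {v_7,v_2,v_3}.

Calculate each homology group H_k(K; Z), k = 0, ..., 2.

H_0 = Z,  H_1 = Z^2,  H_2 = Z.

We work with the vertex ordering v_0 < v_1 < v_2 < v_3 < v_4 < v_5 < v_6 < v_7 < v_8. The simplices of K, each written with vertices in increasing order, are:

  0-simplices (9): [v_0], [v_1], [v_2], [v_3], [v_4], [v_5], [v_6], [v_7], [v_8]
  1-simplices (27): (27 of them)
  2-simplices (18): (18 of them)

so the chain groups are C_0 ≅ Z^9, C_1 ≅ Z^27, C_2 ≅ Z^18.

∂_1: C_1 → C_0 maps an edge to its endpoints' difference, ∂[p,q] = q − p. For instance
  ∂[v_1,v_4] = [v_4] − [v_1].
As a 9×27 matrix over Z this has rank 8, with invariant factors (1,1,1,1,1,1,1,1).

Boundary ∂_2: C_2 → C_1 maps a triangle to the signed sum of its edges. For instance
  ∂[v_0,v_4,v_6] = [v_4,v_6] − [v_0,v_6] + [v_0,v_4],
  ∂[v_2,v_7,v_8] = [v_7,v_8] − [v_2,v_8] + [v_2,v_7].
The 27×18 boundary matrix has rank 17 and Smith normal form diag(1,1,1,1,1,1,1,1,1,1,1,1,1,1,1,1,1).

Computing H_k = (kernel of ∂_k) / (image of ∂_{k+1}):

  H_0: rank C_0 − rank ∂_1 = 9 − 8 = 1, and the invariant factors of ∂_1 are all 1, so H_0 ≅ Z.
  H_1: rank ker ∂_1 − rank ∂_2 = (27 − 8) − 17 = 2, and the invariant factors of ∂_2 are all 1, so H_1 ≅ Z^2.
  H_2: rank ker ∂_2 − rank ∂_3 = (18 − 17) − 0 = 1, and there is no ∂_3, so H_2 ≅ Z.

(K is a triangulation of the torus T^2.)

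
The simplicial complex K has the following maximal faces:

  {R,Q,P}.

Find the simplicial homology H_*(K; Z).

H_0 = Z,  H_1 = 0,  H_2 = 0.

Fix the vertex order P < Q < R and write every simplex with vertices in increasing order. Then dim K = 2 and the simplices of K are:

  0-simplices (3): P, Q, R
  1-simplices (3): PQ, PR, QR
  2-simplices (1): PQR

giving chain groups C_0 ≅ Z^3, C_1 ≅ Z^3, C_2 ≅ Z^1.

The boundary map ∂_1: C_1 → C_0 maps an edge to its endpoints' difference, ∂[p,q] = q − p. For instance
  ∂PQ = Q − P.
The resulting 3×3 matrix has rank 2, and its Smith normal form has invariant factors (1,1).

The boundary map ∂_2: C_2 → C_1 sends each 2-simplex [p,q,r] to [q,r] − [p,r] + [p,q]. For instance
  ∂PQR = QR − PR + PQ.
The 3×1 boundary matrix has rank 1 and Smith normal form diag(1).

From H_k ≅ ker(∂_k) / im(∂_{k+1}) we obtain:

  H_0: rank C_0 − rank ∂_1 = 3 − 2 = 1, and the invariant factors of ∂_1 are all 1, so H_0 ≅ Z.
  H_1: rank ker ∂_1 − rank ∂_2 = (3 − 2) − 1 = 0, and the invariant factors of ∂_2 are all 1, so H_1 ≅ 0.
  H_2: rank ker ∂_2 − rank ∂_3 = (1 − 1) − 0 = 0, and there is no ∂_3, so H_2 ≅ 0.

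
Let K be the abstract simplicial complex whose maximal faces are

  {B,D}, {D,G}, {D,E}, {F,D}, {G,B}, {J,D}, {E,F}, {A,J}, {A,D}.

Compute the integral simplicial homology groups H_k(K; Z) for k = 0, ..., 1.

Take the total order A < B < D < E < F < G < J on the vertex set. Then K (dimension 1) consists of the simplices:

  0-simplices (7): A, B, D, E, F, G, J
  1-simplices (9): AD, AJ, BD, BG, DE, DF, DG, DJ, EF

Hence C_0 ≅ Z^7, C_1 ≅ Z^9.

The boundary map ∂_1: C_1 → C_0 is given by ∂[p,q] = [q] − [p]. For instance
  ∂AJ = J − A.
The resulting 7×9 matrix has rank 6, and its Smith normal form has invariant factors (1,1,1,1,1,1).

Now H_k = ker ∂_k / im ∂_{k+1}, so:

  H_0: rank C_0 − rank ∂_1 = 7 − 6 = 1, and the invariant factors of ∂_1 are all 1, so H_0 = Z.
  H_1: rank ker ∂_1 − rank ∂_2 = (9 − 6) − 0 = 3, and there is no ∂_2, so H_1 = Z^3.

H_0 ≅ Z,  H_1 ≅ Z^3.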